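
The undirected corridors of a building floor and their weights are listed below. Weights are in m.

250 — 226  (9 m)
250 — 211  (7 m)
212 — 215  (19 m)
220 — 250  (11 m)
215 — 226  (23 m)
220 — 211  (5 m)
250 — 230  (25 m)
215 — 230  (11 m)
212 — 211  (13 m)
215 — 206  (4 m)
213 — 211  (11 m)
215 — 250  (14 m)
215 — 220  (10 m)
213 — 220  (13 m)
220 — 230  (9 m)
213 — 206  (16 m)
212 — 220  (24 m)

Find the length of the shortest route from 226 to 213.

Settle nodes by increasing distance from 226:
226: 0
250: 9  (via 226)
211: 16  (via 250)
220: 20  (via 250)
215: 23  (via 226)
213: 27  (via 211)
Shortest route: 226 → 250 → 211 → 213 = 27 m.

27 m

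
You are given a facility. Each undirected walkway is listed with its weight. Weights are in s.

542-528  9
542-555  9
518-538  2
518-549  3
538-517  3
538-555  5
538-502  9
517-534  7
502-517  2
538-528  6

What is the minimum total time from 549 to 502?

10 s

Candidate routes:
549–518–538–502: 3+2+9 = 14
549–518–538–517–502: 3+2+3+2 = 10
The minimum is 10 s via 549–518–538–517–502.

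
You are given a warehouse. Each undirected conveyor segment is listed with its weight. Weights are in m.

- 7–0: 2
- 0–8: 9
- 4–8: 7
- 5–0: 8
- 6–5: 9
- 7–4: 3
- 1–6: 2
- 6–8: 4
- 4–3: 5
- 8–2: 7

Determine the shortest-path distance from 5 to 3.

18 m

Running Dijkstra from 5:
5: 0
0: 8  (via 5)
6: 9  (via 5)
7: 10  (via 0)
1: 11  (via 6)
4: 13  (via 7)
8: 13  (via 6)
3: 18  (via 4)
Shortest route: 5 → 0 → 7 → 4 → 3 = 18 m.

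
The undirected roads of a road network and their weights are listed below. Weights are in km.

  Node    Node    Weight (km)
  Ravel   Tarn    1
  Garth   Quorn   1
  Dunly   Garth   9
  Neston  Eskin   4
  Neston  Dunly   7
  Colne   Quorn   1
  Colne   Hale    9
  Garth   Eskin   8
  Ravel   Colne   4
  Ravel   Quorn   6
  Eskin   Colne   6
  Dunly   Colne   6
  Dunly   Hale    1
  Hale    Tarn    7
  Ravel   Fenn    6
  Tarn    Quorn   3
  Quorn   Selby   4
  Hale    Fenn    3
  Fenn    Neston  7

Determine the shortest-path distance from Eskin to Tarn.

10 km

Compare a few routes:
Eskin–Colne–Quorn–Tarn: 6+1+3 = 10
Eskin–Colne–Ravel–Tarn: 6+4+1 = 11
Cheapest is Eskin–Colne–Quorn–Tarn at 10 km.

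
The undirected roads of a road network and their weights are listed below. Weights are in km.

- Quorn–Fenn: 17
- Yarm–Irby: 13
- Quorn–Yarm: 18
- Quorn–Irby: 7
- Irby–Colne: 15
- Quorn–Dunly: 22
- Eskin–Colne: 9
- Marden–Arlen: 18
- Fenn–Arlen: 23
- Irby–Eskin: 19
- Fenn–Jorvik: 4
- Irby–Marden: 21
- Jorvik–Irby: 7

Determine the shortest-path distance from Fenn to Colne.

26 km

Shortest distances from Fenn:
Fenn: 0
Jorvik: 4  (via Fenn)
Irby: 11  (via Jorvik)
Quorn: 17  (via Fenn)
Arlen: 23  (via Fenn)
Yarm: 24  (via Irby)
Colne: 26  (via Irby)
Shortest route: Fenn → Jorvik → Irby → Colne = 26 km.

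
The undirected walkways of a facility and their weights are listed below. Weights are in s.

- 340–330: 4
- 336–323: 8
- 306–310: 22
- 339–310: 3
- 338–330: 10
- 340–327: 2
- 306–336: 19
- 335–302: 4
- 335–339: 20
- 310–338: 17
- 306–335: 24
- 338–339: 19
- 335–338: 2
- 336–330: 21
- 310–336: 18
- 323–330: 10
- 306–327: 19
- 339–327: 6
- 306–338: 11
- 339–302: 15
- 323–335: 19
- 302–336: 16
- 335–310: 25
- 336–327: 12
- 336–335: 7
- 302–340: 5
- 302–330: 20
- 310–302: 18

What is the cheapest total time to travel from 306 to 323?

Running Dijkstra from 306:
306: 0
338: 11  (via 306)
335: 13  (via 338)
302: 17  (via 335)
336: 19  (via 306)
327: 19  (via 306)
330: 21  (via 338)
340: 21  (via 327)
310: 22  (via 306)
339: 25  (via 327)
323: 27  (via 336)
Shortest route: 306–336–323 = 27 s.

27 s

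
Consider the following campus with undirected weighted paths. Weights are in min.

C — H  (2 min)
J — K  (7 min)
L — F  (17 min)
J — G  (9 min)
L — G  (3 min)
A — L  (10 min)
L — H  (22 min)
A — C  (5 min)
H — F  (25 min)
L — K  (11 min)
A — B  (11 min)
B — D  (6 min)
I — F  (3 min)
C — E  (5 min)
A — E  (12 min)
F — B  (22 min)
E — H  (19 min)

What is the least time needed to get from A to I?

30 min

Candidate routes:
A → L → F → I: 10+17+3 = 30
A → B → F → I: 11+22+3 = 36
A → C → H → F → I: 5+2+25+3 = 35
Cheapest is A → L → F → I at 30 min.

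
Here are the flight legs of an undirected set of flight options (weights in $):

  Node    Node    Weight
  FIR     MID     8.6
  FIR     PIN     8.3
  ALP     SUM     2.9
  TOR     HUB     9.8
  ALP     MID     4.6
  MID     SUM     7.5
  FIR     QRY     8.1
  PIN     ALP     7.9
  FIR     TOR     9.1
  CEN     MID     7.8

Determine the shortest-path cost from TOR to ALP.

$22.3

Shortest distances from TOR:
TOR: 0
FIR: 9.1  (via TOR)
HUB: 9.8  (via TOR)
QRY: 17.2  (via FIR)
PIN: 17.4  (via FIR)
MID: 17.7  (via FIR)
ALP: 22.3  (via MID)
Shortest route: TOR → FIR → MID → ALP = $22.3.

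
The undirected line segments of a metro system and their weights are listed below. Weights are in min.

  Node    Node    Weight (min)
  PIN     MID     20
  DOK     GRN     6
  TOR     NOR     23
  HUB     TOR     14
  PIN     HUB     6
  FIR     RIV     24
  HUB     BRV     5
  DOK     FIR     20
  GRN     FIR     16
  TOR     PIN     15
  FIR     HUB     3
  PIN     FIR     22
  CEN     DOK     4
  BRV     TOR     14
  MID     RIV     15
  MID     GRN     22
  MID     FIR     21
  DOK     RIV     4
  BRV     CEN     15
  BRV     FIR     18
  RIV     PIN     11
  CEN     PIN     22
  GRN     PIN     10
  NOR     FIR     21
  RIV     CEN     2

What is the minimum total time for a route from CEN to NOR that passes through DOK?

Shortest CEN→DOK: CEN → DOK = 4
Best DOK to NOR: DOK → FIR → NOR costing 41
Total via DOK: 4 + 41 = 45 min.

45 min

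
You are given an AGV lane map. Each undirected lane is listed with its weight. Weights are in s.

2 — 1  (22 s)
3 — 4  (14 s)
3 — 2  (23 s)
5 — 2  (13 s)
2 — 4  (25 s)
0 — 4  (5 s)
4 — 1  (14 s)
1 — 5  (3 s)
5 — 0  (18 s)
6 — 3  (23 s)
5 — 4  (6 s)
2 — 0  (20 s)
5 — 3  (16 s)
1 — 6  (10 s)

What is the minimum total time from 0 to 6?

Shortest distances from 0:
0: 0
4: 5  (via 0)
5: 11  (via 4)
1: 14  (via 5)
3: 19  (via 4)
2: 20  (via 0)
6: 24  (via 1)
Shortest route: 0 → 4 → 5 → 1 → 6 = 24 s.

24 s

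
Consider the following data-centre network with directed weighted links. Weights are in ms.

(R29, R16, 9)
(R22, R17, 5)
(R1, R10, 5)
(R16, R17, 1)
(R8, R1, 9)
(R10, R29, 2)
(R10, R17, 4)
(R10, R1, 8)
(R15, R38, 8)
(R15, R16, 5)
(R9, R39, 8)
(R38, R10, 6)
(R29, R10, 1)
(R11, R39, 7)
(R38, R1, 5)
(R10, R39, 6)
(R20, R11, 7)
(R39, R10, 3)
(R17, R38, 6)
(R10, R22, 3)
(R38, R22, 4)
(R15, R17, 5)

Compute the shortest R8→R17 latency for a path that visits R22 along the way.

22 ms

Best R8 to R22: R8–R1–R10–R22 costing 17
Shortest R22→R17: R22–R17 = 5
Total via R22: 17 + 5 = 22 ms.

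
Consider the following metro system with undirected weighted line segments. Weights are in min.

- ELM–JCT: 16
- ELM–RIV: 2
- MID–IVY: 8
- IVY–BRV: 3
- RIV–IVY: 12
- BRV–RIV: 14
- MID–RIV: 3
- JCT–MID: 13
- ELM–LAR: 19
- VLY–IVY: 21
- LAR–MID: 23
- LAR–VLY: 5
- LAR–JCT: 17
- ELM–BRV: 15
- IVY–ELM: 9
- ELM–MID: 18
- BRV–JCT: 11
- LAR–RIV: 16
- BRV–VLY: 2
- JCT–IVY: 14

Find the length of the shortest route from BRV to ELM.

12 min

Settle nodes by increasing distance from BRV:
BRV: 0
VLY: 2  (via BRV)
IVY: 3  (via BRV)
LAR: 7  (via VLY)
MID: 11  (via IVY)
JCT: 11  (via BRV)
ELM: 12  (via IVY)
Shortest route: BRV → IVY → ELM = 12 min.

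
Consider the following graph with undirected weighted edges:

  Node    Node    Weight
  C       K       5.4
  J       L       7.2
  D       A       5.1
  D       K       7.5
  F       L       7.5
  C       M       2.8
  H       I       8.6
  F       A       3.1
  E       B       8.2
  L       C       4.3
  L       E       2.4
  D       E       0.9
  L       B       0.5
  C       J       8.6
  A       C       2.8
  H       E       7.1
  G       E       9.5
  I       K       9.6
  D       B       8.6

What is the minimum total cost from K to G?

17.9

Compare a few routes:
K - C - L - E - G: 5.4+4.3+2.4+9.5 = 21.6
K - D - E - G: 7.5+0.9+9.5 = 17.9
K - C - A - D - E - G: 5.4+2.8+5.1+0.9+9.5 = 23.7
Cheapest is K - D - E - G at 17.9.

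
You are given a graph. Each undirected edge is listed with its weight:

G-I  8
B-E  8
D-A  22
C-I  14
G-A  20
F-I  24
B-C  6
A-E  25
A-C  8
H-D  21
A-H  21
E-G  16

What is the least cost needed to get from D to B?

Shortest distances from D:
D: 0
H: 21  (via D)
A: 22  (via D)
C: 30  (via A)
B: 36  (via C)
Shortest route: D–A–C–B = 36.

36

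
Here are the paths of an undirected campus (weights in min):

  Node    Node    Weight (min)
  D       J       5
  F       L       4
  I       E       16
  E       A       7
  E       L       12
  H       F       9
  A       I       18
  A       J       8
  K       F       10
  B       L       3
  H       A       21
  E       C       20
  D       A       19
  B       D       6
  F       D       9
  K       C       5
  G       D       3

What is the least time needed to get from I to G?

34 min

Enumerating some paths:
I → A → J → D → G: 18+8+5+3 = 34
I → A → D → G: 18+19+3 = 40
I → E → L → B → D → G: 16+12+3+6+3 = 40
I → E → A → J → D → G: 16+7+8+5+3 = 39
Cheapest is I → A → J → D → G at 34 min.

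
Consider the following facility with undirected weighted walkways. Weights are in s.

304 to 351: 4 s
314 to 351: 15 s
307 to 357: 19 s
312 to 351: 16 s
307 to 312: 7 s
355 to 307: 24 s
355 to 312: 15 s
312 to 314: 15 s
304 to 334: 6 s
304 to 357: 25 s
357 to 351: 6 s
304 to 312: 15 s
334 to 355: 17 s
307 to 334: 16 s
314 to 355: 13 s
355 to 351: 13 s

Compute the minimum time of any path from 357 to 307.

19 s

Compare a few routes:
357–351–312–307: 6+16+7 = 29
357–307: 19 = 19
The minimum is 19 s via 357–307.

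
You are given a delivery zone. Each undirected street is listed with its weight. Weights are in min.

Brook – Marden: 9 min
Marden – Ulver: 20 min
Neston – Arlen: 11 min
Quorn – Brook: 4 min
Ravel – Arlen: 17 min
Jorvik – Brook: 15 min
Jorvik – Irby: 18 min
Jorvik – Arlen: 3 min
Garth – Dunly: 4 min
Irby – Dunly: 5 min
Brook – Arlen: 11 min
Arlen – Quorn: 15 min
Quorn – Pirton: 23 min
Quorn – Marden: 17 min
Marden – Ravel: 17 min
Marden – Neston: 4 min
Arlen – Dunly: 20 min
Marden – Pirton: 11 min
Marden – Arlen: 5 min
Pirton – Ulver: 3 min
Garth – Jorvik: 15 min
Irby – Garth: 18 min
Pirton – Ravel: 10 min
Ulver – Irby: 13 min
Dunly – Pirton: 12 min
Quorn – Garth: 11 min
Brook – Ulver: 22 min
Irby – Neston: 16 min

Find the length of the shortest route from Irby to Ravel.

26 min

Running Dijkstra from Irby:
Irby: 0
Dunly: 5  (via Irby)
Garth: 9  (via Dunly)
Ulver: 13  (via Irby)
Neston: 16  (via Irby)
Pirton: 16  (via Ulver)
Jorvik: 18  (via Irby)
Quorn: 20  (via Garth)
Marden: 20  (via Neston)
Arlen: 21  (via Jorvik)
Brook: 24  (via Quorn)
Ravel: 26  (via Pirton)
Shortest route: Irby → Ulver → Pirton → Ravel = 26 min.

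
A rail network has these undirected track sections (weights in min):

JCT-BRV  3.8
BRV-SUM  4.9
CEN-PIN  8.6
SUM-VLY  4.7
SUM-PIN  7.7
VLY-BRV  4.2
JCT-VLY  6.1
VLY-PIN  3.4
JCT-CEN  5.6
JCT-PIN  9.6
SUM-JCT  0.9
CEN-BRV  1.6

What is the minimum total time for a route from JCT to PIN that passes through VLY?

Shortest JCT→VLY: JCT–SUM–VLY = 5.6
Shortest VLY→PIN: VLY–PIN = 3.4
Total via VLY: 5.6 + 3.4 = 9 min.

9 min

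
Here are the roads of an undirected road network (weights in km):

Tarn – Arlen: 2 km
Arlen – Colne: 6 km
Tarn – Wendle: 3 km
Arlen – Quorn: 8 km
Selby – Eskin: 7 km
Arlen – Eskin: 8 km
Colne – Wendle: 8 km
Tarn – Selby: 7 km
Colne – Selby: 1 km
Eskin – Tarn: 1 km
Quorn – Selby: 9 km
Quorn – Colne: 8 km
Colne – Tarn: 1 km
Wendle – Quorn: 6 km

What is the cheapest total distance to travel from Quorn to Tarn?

9 km

Settle nodes by increasing distance from Quorn:
Quorn: 0
Wendle: 6  (via Quorn)
Colne: 8  (via Quorn)
Arlen: 8  (via Quorn)
Tarn: 9  (via Wendle)
Shortest route: Quorn–Wendle–Tarn = 9 km.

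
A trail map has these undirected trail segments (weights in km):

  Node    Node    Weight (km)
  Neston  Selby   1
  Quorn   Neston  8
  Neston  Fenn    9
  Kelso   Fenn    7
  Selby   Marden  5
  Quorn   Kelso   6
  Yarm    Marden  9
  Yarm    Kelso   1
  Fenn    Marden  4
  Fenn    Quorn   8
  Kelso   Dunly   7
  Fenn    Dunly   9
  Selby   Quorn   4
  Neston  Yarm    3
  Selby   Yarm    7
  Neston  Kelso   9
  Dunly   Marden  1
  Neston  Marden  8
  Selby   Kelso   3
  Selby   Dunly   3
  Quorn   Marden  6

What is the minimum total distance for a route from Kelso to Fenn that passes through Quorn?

14 km

Best Kelso to Quorn: Kelso–Quorn costing 6
Best Quorn to Fenn: Quorn–Fenn costing 8
Total via Quorn: 6 + 8 = 14 km.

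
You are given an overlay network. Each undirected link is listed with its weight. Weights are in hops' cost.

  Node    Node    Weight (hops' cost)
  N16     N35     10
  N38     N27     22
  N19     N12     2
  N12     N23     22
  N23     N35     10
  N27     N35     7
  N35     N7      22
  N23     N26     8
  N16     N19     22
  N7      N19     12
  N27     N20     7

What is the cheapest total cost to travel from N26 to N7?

Candidate routes:
N26 → N23 → N12 → N19 → N7: 8+22+2+12 = 44
N26 → N23 → N35 → N7: 8+10+22 = 40
Cheapest is N26 → N23 → N35 → N7 at 40 hops' cost.

40 hops' cost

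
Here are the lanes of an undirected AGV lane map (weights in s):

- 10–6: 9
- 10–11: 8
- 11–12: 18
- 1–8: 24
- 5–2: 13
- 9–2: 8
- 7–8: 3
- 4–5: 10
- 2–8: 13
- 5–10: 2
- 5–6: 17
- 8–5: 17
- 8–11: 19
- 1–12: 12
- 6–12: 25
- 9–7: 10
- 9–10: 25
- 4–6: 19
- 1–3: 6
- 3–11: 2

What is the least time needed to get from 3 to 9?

Shortest distances from 3:
3: 0
11: 2  (via 3)
1: 6  (via 3)
10: 10  (via 11)
5: 12  (via 10)
12: 18  (via 1)
6: 19  (via 10)
8: 21  (via 11)
4: 22  (via 5)
7: 24  (via 8)
2: 25  (via 5)
9: 33  (via 2)
Shortest route: 3 → 11 → 10 → 5 → 2 → 9 = 33 s.

33 s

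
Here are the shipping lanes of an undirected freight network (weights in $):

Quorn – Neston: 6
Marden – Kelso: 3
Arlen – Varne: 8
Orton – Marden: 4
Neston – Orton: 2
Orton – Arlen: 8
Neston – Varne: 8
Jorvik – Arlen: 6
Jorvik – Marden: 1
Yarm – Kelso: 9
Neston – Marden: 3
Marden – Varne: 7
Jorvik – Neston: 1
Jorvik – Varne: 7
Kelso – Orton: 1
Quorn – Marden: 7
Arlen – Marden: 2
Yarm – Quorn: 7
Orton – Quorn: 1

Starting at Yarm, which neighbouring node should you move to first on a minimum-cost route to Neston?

Compare a few routes:
Yarm - Quorn - Neston: 7+6 = 13
Yarm - Kelso - Orton - Neston: 9+1+2 = 12
Yarm - Quorn - Orton - Neston: 7+1+2 = 10
Cheapest is Yarm - Quorn - Orton - Neston at $10.
So from Yarm the first move is to Quorn.

Quorn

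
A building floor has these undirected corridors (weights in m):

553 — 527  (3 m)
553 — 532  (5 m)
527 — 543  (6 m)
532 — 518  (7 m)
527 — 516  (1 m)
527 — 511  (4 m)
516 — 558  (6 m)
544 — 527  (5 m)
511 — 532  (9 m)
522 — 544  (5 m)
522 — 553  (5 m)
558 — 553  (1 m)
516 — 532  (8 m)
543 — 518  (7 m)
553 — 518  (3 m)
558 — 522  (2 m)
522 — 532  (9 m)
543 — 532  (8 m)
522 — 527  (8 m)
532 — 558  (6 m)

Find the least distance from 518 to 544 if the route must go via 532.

Shortest 518→532: 518–532 = 7
Shortest 532→544: 532–558–522–544 = 13
Total via 532: 7 + 13 = 20 m.

20 m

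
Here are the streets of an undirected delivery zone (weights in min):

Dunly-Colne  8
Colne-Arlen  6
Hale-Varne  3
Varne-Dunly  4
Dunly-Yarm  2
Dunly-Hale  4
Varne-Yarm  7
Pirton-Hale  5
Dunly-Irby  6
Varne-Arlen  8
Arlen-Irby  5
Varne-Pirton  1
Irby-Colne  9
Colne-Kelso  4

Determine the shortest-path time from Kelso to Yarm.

14 min

Settle nodes by increasing distance from Kelso:
Kelso: 0
Colne: 4  (via Kelso)
Arlen: 10  (via Colne)
Dunly: 12  (via Colne)
Irby: 13  (via Colne)
Yarm: 14  (via Dunly)
Shortest route: Kelso–Colne–Dunly–Yarm = 14 min.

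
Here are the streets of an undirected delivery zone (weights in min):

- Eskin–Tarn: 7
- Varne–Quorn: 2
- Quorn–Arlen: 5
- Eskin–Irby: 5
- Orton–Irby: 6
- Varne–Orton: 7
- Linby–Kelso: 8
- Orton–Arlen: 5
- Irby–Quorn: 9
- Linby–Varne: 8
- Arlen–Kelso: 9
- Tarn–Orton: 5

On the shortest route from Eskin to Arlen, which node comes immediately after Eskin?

Enumerating some paths:
Eskin → Tarn → Orton → Arlen: 7+5+5 = 17
Eskin → Irby → Quorn → Arlen: 5+9+5 = 19
Eskin → Irby → Orton → Arlen: 5+6+5 = 16
The minimum is 16 min via Eskin → Irby → Orton → Arlen.
So from Eskin the first move is to Irby.

Irby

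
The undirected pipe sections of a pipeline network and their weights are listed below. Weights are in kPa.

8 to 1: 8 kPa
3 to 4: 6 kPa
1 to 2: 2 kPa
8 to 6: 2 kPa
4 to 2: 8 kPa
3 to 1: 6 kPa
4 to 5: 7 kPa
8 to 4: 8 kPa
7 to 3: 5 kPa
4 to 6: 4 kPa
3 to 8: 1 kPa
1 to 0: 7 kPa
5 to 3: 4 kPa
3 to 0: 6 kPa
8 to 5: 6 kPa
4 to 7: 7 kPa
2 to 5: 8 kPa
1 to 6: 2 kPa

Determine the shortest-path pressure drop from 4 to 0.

Compare a few routes:
4–3–0: 6+6 = 12
4–6–1–0: 4+2+7 = 13
The minimum is 12 kPa via 4–3–0.

12 kPa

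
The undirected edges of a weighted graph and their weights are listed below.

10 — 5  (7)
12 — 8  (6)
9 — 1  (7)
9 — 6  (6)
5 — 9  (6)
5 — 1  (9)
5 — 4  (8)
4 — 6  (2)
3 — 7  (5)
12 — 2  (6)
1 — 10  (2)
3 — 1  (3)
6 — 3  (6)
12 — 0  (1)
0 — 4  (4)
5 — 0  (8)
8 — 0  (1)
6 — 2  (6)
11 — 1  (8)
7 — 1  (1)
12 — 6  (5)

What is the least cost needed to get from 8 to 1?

Compare a few routes:
8 - 0 - 5 - 10 - 1: 1+8+7+2 = 18
8 - 0 - 12 - 6 - 3 - 1: 1+1+5+6+3 = 16
The minimum is 16 via 8 - 0 - 12 - 6 - 3 - 1.

16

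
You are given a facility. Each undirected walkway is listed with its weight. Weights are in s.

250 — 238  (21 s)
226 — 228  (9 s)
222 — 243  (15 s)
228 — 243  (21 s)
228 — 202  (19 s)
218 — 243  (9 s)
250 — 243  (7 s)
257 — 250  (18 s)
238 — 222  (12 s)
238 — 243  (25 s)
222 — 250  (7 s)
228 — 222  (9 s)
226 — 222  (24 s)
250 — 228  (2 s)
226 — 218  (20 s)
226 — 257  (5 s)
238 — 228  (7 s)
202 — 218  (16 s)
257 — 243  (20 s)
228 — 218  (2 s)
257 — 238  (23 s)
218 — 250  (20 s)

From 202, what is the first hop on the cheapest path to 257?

218

Enumerating some paths:
202–218–228–250–257: 16+2+2+18 = 38
202–228–226–257: 19+9+5 = 33
202–218–228–226–257: 16+2+9+5 = 32
The minimum is 32 s via 202–218–228–226–257.
So from 202 the first move is to 218.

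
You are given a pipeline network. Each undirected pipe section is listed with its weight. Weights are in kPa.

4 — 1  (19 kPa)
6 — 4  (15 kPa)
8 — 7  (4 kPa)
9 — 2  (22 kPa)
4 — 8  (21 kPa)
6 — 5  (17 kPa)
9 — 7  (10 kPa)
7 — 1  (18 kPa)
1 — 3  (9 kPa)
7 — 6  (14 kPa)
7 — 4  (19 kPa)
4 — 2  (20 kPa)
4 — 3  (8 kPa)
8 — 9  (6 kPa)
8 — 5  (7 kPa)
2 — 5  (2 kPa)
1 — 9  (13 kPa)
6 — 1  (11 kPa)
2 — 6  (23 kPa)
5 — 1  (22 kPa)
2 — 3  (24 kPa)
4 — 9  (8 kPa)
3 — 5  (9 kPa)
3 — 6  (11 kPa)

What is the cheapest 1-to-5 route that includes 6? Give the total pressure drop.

Best 1 to 6: 1 → 6 costing 11
Best 6 to 5: 6 → 5 costing 17
Total via 6: 11 + 17 = 28 kPa.

28 kPa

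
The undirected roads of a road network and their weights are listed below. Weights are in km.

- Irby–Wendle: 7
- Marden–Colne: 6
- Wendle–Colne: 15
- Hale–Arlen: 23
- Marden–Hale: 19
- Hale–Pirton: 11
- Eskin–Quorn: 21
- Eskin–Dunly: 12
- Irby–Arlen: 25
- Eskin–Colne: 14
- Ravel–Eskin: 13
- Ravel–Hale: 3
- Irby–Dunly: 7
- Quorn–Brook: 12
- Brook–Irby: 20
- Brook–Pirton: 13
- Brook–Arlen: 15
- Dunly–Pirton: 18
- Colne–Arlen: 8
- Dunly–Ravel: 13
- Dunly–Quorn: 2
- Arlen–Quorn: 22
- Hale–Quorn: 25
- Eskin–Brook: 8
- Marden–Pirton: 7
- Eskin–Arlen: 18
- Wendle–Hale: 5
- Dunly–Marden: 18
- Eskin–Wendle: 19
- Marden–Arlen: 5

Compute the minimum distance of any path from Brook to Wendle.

27 km

Shortest distances from Brook:
Brook: 0
Eskin: 8  (via Brook)
Quorn: 12  (via Brook)
Pirton: 13  (via Brook)
Dunly: 14  (via Quorn)
Arlen: 15  (via Brook)
Marden: 20  (via Pirton)
Irby: 20  (via Brook)
Ravel: 21  (via Eskin)
Colne: 22  (via Eskin)
Hale: 24  (via Pirton)
Wendle: 27  (via Eskin)
Shortest route: Brook–Eskin–Wendle = 27 km.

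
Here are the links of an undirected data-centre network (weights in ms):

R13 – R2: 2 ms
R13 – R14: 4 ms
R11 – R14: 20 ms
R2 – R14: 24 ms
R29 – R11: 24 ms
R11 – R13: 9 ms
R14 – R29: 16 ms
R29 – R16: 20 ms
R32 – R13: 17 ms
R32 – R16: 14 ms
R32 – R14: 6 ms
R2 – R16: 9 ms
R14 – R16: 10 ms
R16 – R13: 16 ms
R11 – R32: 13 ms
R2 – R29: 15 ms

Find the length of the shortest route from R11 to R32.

13 ms

Compare a few routes:
R11 → R32: 13 = 13
R11 → R13 → R14 → R32: 9+4+6 = 19
The minimum is 13 ms via R11 → R32.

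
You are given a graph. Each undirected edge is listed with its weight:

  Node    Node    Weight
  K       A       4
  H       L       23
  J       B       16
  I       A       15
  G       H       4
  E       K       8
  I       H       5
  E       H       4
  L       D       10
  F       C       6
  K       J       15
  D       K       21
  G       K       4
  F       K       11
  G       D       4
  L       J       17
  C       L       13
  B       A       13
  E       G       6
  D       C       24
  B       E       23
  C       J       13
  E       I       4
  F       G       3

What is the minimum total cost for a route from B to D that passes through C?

Best B to C: B–J–C costing 29
Best C to D: C–F–G–D costing 13
Total via C: 29 + 13 = 42.

42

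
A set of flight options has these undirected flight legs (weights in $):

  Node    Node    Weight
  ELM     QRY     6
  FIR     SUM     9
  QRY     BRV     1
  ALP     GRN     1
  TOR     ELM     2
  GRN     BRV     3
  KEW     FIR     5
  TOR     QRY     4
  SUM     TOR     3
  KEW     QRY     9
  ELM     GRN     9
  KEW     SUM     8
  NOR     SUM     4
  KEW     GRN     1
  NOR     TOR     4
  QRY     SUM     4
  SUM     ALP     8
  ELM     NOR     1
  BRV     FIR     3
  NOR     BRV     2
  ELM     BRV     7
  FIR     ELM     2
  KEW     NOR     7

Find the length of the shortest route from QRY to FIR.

Shortest distances from QRY:
QRY: 0
BRV: 1  (via QRY)
NOR: 3  (via BRV)
ELM: 4  (via NOR)
TOR: 4  (via QRY)
SUM: 4  (via QRY)
FIR: 4  (via BRV)
Shortest route: QRY–BRV–FIR = $4.

$4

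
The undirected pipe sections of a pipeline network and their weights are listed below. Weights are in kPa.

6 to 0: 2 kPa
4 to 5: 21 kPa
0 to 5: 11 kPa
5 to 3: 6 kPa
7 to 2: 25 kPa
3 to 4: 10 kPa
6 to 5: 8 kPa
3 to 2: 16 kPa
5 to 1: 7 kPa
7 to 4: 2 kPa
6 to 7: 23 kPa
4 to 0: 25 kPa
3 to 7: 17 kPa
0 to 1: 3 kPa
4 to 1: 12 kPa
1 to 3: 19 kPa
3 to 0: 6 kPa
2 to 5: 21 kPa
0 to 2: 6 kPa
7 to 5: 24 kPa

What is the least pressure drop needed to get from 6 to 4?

17 kPa

Candidate routes:
6 - 0 - 3 - 4: 2+6+10 = 18
6 - 0 - 1 - 4: 2+3+12 = 17
Cheapest is 6 - 0 - 1 - 4 at 17 kPa.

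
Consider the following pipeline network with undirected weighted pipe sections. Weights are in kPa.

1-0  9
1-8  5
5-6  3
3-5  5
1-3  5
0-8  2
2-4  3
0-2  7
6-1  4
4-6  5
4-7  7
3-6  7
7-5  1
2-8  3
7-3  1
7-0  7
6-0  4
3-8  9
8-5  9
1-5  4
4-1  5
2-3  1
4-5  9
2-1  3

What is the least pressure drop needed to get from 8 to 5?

Compare a few routes:
8 - 1 - 5: 5+4 = 9
8 - 2 - 3 - 7 - 5: 3+1+1+1 = 6
8 - 5: 9 = 9
8 - 0 - 6 - 5: 2+4+3 = 9
The minimum is 6 kPa via 8 - 2 - 3 - 7 - 5.

6 kPa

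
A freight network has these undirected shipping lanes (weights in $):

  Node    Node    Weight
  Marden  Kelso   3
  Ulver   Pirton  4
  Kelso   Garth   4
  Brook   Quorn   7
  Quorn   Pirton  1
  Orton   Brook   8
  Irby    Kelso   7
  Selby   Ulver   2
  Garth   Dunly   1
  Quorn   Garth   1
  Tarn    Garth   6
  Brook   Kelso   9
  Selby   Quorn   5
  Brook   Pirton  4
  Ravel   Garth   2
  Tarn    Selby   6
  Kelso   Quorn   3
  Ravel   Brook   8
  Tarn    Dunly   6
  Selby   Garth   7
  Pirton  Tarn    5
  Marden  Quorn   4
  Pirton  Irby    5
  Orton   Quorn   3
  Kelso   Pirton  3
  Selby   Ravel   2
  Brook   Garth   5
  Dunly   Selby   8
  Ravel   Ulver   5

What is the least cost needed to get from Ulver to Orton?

Shortest distances from Ulver:
Ulver: 0
Selby: 2  (via Ulver)
Ravel: 4  (via Selby)
Pirton: 4  (via Ulver)
Quorn: 5  (via Pirton)
Garth: 6  (via Ravel)
Dunly: 7  (via Garth)
Kelso: 7  (via Pirton)
Brook: 8  (via Pirton)
Tarn: 8  (via Selby)
Orton: 8  (via Quorn)
Shortest route: Ulver–Pirton–Quorn–Orton = $8.

$8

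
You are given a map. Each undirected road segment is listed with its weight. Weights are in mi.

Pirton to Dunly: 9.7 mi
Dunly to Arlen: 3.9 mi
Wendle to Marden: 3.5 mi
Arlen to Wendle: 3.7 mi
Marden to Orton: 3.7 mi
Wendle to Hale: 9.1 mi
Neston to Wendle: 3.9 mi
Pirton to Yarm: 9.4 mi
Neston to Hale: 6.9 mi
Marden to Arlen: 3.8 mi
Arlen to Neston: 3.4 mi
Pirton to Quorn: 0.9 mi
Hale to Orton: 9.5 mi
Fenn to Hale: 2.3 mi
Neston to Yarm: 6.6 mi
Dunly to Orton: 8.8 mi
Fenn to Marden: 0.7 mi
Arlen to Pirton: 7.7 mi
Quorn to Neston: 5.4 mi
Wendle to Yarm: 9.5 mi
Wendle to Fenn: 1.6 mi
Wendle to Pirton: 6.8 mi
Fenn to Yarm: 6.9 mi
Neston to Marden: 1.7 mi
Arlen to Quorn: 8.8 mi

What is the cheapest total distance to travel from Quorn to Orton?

Candidate routes:
Quorn–Neston–Marden–Orton: 5.4+1.7+3.7 = 10.8
Quorn–Pirton–Wendle–Fenn–Marden–Orton: 0.9+6.8+1.6+0.7+3.7 = 13.7
Quorn–Neston–Wendle–Fenn–Marden–Orton: 5.4+3.9+1.6+0.7+3.7 = 15.3
Quorn–Pirton–Wendle–Marden–Orton: 0.9+6.8+3.5+3.7 = 14.9
Cheapest is Quorn–Neston–Marden–Orton at 10.8 mi.

10.8 mi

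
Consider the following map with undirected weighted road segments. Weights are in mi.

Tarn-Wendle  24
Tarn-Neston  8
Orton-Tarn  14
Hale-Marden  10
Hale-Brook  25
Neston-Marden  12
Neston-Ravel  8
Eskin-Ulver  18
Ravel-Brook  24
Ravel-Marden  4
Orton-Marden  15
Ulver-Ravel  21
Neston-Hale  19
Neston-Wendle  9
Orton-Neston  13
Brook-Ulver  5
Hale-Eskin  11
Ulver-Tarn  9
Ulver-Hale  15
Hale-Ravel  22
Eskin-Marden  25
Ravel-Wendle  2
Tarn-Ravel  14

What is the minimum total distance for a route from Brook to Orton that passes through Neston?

35 mi

Best Brook to Neston: Brook → Ulver → Tarn → Neston costing 22
Shortest Neston→Orton: Neston → Orton = 13
Total via Neston: 22 + 13 = 35 mi.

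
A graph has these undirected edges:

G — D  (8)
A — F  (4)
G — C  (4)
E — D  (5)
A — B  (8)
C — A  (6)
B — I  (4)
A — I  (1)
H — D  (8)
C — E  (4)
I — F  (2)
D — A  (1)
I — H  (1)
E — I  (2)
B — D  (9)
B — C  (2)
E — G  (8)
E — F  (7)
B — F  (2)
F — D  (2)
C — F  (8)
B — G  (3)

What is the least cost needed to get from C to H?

Candidate routes:
C - B - I - H: 2+4+1 = 7
C - A - I - H: 6+1+1 = 8
The minimum is 7 via C - B - I - H.

7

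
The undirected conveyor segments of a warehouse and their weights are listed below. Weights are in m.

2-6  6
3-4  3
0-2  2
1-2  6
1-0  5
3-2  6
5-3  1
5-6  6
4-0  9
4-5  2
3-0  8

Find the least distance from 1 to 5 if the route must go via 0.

Shortest 1→0: 1 → 0 = 5
Best 0 to 5: 0 → 3 → 5 costing 9
Total via 0: 5 + 9 = 14 m.

14 m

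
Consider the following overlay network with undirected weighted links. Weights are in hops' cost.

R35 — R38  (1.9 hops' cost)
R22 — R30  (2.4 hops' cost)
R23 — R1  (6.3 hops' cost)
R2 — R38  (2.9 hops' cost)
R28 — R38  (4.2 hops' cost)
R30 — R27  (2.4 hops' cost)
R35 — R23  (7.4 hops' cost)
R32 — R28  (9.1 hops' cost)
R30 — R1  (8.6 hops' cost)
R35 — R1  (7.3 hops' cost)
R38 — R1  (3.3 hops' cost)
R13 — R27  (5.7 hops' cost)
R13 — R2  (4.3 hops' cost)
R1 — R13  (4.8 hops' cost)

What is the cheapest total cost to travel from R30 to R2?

Candidate routes:
R30 - R1 - R13 - R2: 8.6+4.8+4.3 = 17.7
R30 - R27 - R13 - R1 - R38 - R2: 2.4+5.7+4.8+3.3+2.9 = 19.1
R30 - R1 - R38 - R2: 8.6+3.3+2.9 = 14.8
R30 - R27 - R13 - R2: 2.4+5.7+4.3 = 12.4
Cheapest is R30 - R27 - R13 - R2 at 12.4 hops' cost.

12.4 hops' cost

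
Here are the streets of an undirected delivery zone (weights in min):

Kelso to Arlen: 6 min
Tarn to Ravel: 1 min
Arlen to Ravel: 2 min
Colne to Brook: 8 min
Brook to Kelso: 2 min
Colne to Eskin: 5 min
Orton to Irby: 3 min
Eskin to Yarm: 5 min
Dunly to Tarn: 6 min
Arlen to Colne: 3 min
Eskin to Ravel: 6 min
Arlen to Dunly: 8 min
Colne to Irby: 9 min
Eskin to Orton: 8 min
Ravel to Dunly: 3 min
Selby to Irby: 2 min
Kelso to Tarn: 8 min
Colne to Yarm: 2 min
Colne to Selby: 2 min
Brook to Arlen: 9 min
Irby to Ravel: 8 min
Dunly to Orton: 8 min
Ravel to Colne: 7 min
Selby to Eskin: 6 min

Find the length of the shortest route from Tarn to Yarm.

8 min

Compare a few routes:
Tarn - Ravel - Arlen - Colne - Yarm: 1+2+3+2 = 8
Tarn - Ravel - Eskin - Yarm: 1+6+5 = 12
Tarn - Ravel - Colne - Yarm: 1+7+2 = 10
The minimum is 8 min via Tarn - Ravel - Arlen - Colne - Yarm.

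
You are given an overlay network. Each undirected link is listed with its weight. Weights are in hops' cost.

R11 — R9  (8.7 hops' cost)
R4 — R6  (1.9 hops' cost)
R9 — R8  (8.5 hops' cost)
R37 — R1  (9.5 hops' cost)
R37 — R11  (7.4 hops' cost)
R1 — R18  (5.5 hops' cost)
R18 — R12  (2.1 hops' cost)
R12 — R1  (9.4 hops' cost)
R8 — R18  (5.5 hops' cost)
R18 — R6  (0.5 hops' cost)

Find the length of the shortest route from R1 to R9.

Candidate routes:
R1–R37–R11–R9: 9.5+7.4+8.7 = 25.6
R1–R12–R18–R8–R9: 9.4+2.1+5.5+8.5 = 25.5
R1–R18–R8–R9: 5.5+5.5+8.5 = 19.5
Cheapest is R1–R18–R8–R9 at 19.5 hops' cost.

19.5 hops' cost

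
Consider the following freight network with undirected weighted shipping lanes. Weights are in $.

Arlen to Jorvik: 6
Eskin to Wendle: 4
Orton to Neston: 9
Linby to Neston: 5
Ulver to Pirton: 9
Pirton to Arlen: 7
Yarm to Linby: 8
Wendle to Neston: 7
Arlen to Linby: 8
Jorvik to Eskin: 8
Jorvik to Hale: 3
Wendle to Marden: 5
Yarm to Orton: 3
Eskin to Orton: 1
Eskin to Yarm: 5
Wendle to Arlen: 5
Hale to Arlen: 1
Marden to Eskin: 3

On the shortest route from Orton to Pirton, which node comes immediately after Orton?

Eskin

Enumerating some paths:
Orton - Eskin - Jorvik - Hale - Arlen - Pirton: 1+8+3+1+7 = 20
Orton - Eskin - Wendle - Arlen - Pirton: 1+4+5+7 = 17
Cheapest is Orton - Eskin - Wendle - Arlen - Pirton at $17.
So from Orton the first move is to Eskin.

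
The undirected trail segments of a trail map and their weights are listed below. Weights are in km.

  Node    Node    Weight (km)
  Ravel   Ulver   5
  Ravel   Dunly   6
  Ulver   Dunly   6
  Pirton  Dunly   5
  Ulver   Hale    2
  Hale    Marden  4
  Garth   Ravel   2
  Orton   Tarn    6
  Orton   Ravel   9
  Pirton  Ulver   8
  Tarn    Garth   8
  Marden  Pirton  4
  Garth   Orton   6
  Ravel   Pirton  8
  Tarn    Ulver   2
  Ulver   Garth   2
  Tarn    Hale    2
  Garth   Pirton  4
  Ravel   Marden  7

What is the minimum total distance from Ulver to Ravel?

Running Dijkstra from Ulver:
Ulver: 0
Tarn: 2  (via Ulver)
Garth: 2  (via Ulver)
Hale: 2  (via Ulver)
Ravel: 4  (via Garth)
Shortest route: Ulver → Garth → Ravel = 4 km.

4 km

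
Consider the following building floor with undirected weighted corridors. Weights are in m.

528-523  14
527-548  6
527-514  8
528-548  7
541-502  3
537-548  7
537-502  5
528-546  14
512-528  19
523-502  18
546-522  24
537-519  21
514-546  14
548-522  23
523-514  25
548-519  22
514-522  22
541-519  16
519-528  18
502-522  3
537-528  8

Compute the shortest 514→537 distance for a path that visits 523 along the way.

47 m

Shortest 514→523: 514 → 523 = 25
Shortest 523→537: 523 → 528 → 537 = 22
Total via 523: 25 + 22 = 47 m.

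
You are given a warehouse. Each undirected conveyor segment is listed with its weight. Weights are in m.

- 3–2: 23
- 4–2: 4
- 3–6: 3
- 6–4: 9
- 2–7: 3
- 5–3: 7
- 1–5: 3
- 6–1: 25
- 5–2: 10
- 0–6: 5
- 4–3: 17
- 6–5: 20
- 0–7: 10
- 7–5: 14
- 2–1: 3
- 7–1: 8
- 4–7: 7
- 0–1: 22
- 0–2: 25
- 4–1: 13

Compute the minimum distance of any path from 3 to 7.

Compare a few routes:
3 → 5 → 1 → 2 → 7: 7+3+3+3 = 16
3 → 5 → 1 → 7: 7+3+8 = 18
The minimum is 16 m via 3 → 5 → 1 → 2 → 7.

16 m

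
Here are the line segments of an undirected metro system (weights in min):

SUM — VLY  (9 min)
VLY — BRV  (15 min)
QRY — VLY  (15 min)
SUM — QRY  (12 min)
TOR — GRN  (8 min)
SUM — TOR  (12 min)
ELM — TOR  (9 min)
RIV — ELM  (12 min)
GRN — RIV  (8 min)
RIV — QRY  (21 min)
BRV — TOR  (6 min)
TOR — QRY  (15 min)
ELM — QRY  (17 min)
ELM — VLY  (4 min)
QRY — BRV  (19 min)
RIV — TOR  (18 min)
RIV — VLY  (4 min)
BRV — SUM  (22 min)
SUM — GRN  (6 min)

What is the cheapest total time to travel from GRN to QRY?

18 min

Settle nodes by increasing distance from GRN:
GRN: 0
SUM: 6  (via GRN)
RIV: 8  (via GRN)
TOR: 8  (via GRN)
VLY: 12  (via RIV)
BRV: 14  (via TOR)
ELM: 16  (via VLY)
QRY: 18  (via SUM)
Shortest route: GRN → SUM → QRY = 18 min.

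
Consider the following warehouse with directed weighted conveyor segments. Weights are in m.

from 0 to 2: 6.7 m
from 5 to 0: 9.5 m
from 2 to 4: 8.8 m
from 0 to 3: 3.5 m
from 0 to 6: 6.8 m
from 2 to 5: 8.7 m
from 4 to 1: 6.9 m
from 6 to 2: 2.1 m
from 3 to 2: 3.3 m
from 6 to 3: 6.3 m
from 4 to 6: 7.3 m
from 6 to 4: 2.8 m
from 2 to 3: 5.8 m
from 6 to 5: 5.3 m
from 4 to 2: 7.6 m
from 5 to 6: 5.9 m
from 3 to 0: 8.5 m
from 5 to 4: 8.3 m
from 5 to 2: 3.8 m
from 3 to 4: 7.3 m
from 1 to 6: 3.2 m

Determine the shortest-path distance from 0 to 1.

16.5 m

Enumerating some paths:
0 - 3 - 4 - 1: 3.5+7.3+6.9 = 17.7
0 - 6 - 4 - 1: 6.8+2.8+6.9 = 16.5
0 - 2 - 4 - 1: 6.7+8.8+6.9 = 22.4
0 - 3 - 2 - 4 - 1: 3.5+3.3+8.8+6.9 = 22.5
Cheapest is 0 - 6 - 4 - 1 at 16.5 m.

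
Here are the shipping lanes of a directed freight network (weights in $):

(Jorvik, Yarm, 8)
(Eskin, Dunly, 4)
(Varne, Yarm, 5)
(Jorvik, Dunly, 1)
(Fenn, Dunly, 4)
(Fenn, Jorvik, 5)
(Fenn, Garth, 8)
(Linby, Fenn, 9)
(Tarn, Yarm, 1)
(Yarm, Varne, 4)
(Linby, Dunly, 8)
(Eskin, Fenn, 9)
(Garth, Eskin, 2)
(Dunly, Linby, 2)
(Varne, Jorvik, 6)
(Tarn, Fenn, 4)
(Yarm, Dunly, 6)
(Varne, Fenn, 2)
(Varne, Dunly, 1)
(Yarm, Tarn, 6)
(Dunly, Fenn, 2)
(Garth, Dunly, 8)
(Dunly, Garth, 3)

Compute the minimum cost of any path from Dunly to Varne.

Shortest distances from Dunly:
Dunly: 0
Linby: 2  (via Dunly)
Fenn: 2  (via Dunly)
Garth: 3  (via Dunly)
Eskin: 5  (via Garth)
Jorvik: 7  (via Fenn)
Yarm: 15  (via Jorvik)
Varne: 19  (via Yarm)
Shortest route: Dunly → Fenn → Jorvik → Yarm → Varne = $19.

$19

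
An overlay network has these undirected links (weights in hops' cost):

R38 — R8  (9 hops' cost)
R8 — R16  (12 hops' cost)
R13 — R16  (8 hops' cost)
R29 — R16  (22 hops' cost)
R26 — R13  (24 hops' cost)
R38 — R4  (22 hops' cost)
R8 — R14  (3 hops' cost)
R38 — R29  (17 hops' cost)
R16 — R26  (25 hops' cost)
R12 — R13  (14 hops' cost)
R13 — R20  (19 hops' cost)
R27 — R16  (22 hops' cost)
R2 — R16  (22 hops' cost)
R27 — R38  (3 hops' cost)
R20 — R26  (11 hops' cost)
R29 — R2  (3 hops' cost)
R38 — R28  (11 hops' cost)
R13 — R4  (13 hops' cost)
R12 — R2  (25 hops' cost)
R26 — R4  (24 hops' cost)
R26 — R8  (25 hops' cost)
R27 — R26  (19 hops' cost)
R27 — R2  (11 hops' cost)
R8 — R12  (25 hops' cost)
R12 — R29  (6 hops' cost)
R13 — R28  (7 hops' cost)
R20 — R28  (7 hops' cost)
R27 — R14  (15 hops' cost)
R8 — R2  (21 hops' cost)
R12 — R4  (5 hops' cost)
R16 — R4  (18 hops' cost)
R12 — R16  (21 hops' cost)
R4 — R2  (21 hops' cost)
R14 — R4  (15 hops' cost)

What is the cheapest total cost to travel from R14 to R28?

Compare a few routes:
R14–R8–R38–R28: 3+9+11 = 23
R14–R8–R16–R13–R28: 3+12+8+7 = 30
R14–R4–R13–R28: 15+13+7 = 35
R14–R27–R38–R28: 15+3+11 = 29
Cheapest is R14–R8–R38–R28 at 23 hops' cost.

23 hops' cost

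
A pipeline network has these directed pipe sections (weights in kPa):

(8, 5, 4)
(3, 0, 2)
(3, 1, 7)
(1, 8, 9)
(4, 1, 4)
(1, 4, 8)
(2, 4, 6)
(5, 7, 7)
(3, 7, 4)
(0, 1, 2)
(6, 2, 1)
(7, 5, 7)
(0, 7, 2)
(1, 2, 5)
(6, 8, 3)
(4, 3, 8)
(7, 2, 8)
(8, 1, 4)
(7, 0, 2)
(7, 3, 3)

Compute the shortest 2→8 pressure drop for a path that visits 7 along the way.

Shortest 2→7: 2 → 4 → 3 → 7 = 18
Shortest 7→8: 7 → 0 → 1 → 8 = 13
Total via 7: 18 + 13 = 31 kPa.

31 kPa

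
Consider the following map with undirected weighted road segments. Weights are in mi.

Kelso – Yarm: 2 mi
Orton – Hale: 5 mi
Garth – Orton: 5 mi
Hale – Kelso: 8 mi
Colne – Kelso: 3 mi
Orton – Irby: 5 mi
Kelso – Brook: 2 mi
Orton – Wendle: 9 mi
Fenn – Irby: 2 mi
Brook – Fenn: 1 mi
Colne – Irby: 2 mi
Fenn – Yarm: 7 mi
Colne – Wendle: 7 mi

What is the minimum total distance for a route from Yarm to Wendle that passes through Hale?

24 mi

Shortest Yarm→Hale: Yarm → Kelso → Hale = 10
Shortest Hale→Wendle: Hale → Orton → Wendle = 14
Total via Hale: 10 + 14 = 24 mi.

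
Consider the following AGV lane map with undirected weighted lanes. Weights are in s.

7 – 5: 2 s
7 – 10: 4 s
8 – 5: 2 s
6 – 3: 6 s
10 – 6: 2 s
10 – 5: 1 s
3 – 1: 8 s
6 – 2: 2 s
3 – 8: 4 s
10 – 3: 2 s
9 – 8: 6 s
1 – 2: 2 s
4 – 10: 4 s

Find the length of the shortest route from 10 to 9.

Compare a few routes:
10 - 5 - 8 - 9: 1+2+6 = 9
10 - 3 - 8 - 9: 2+4+6 = 12
Cheapest is 10 - 5 - 8 - 9 at 9 s.

9 s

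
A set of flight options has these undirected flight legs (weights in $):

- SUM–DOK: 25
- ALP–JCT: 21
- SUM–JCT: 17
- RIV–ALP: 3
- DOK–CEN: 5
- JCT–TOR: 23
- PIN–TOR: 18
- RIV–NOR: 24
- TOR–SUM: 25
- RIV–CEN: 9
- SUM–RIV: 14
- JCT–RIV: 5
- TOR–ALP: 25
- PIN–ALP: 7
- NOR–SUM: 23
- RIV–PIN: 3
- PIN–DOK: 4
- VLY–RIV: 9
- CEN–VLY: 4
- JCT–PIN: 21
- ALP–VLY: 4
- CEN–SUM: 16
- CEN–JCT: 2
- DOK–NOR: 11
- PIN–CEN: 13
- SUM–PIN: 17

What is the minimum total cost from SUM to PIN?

Candidate routes:
SUM - RIV - ALP - PIN: 14+3+7 = 24
SUM - PIN: 17 = 17
SUM - JCT - RIV - PIN: 17+5+3 = 25
Cheapest is SUM - PIN at $17.

$17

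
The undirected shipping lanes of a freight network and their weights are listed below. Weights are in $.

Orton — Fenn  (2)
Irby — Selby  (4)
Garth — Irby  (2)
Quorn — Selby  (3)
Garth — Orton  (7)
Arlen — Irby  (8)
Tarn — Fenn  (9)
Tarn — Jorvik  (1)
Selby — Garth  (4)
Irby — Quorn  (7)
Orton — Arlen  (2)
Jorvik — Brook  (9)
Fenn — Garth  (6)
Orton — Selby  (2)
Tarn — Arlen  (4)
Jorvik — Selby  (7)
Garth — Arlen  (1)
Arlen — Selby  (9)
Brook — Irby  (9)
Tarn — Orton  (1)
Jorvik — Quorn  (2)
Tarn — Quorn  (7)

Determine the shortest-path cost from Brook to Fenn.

Enumerating some paths:
Brook → Irby → Garth → Arlen → Orton → Fenn: 9+2+1+2+2 = 16
Brook → Jorvik → Tarn → Orton → Fenn: 9+1+1+2 = 13
Brook → Irby → Garth → Fenn: 9+2+6 = 17
Cheapest is Brook → Jorvik → Tarn → Orton → Fenn at $13.

$13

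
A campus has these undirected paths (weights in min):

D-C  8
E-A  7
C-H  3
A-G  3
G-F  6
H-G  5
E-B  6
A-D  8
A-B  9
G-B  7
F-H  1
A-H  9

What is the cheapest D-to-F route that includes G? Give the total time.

Best D to G: D → A → G costing 11
Shortest G→F: G → F = 6
Total via G: 11 + 6 = 17 min.

17 min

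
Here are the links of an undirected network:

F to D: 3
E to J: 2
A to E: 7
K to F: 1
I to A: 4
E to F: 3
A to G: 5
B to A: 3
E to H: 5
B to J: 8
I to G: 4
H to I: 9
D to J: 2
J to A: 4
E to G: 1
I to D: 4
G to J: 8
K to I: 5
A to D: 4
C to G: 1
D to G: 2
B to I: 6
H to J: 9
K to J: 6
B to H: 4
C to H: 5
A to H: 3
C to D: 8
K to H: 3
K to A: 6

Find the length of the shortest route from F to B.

8

Enumerating some paths:
F–D–A–B: 3+4+3 = 10
F–K–H–A–B: 1+3+3+3 = 10
F–K–A–B: 1+6+3 = 10
F–K–H–B: 1+3+4 = 8
Cheapest is F–K–H–B at 8.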